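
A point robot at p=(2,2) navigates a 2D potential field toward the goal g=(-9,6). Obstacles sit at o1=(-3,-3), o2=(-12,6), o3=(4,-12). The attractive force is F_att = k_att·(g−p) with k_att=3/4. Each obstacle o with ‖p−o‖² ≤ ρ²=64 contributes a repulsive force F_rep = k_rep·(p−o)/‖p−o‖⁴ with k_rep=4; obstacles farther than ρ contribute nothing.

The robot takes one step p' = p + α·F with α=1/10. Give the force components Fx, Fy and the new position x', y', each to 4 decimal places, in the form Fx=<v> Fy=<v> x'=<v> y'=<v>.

Fx=-8.2420 Fy=3.0080 x'=1.1758 y'=2.3008

F_att = 3/4·(g−p) = 3/4·(-11,4) = (-8.2500,3.0000)
o1: d²=50 ≤ ρ²=64; F_rep = 4·(5,5)/50² = (0.0080,0.0080)
o2: d²=212 > ρ²=64 → inactive
o3: d²=200 > ρ²=64 → inactive
F = F_att + ΣF_rep = (-8.2420,3.0080)
p' = p + 1/10·F = (1.1758,2.3008)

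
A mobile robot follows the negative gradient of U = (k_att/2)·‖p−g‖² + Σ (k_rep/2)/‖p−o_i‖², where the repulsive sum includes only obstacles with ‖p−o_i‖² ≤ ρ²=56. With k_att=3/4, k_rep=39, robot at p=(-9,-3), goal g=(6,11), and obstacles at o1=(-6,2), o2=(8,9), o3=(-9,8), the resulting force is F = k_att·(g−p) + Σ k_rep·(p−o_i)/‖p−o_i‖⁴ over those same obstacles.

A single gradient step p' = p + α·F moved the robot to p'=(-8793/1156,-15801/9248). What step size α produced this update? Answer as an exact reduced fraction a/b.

F_att = 3/4·(g−p) = 3/4·(15,14) = (11.2500,10.5000)
o1: d²=34 ≤ ρ²=56; F_rep = 39·(-3,-5)/34² = (-0.1012,-0.1687)
o2: d²=433 > ρ²=56 → inactive
o3: d²=121 > ρ²=56 → inactive
F = F_att + ΣF_rep = (11.1488,10.3313)
Δp = p'−p = (1.3936,1.2914); α = Δx/Fx = (1611/1156) / (3222/289) = 1/8
check: Δy/Fy = (11943/9248) / (11943/1156) = 1/8 ✓

α = 1/8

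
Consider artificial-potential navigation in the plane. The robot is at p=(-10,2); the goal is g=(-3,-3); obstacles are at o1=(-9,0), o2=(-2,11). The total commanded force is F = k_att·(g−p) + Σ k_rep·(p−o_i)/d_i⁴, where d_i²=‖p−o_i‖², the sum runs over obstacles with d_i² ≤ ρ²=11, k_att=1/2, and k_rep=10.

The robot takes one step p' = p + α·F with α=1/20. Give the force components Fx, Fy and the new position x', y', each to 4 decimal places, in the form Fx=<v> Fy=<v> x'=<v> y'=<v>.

F_att = 1/2·(g−p) = 1/2·(7,-5) = (3.5000,-2.5000)
o1: d²=5 ≤ ρ²=11; F_rep = 10·(-1,2)/5² = (-0.4000,0.8000)
o2: d²=145 > ρ²=11 → inactive
F = F_att + ΣF_rep = (3.1000,-1.7000)
p' = p + 1/20·F = (-9.8450,1.9150)

Fx=3.1000 Fy=-1.7000 x'=-9.8450 y'=1.9150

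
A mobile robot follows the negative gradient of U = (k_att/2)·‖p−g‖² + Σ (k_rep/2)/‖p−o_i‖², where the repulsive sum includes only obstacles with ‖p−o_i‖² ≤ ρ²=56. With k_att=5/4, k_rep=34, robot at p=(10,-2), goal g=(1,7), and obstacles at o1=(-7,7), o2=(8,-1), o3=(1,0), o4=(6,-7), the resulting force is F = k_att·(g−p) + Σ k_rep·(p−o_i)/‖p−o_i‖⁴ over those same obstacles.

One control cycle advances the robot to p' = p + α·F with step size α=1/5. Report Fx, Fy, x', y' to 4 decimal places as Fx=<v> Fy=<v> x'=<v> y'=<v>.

F_att = 5/4·(g−p) = 5/4·(-9,9) = (-11.2500,11.2500)
o1: d²=370 > ρ²=56 → inactive
o2: d²=5 ≤ ρ²=56; F_rep = 34·(2,-1)/5² = (2.7200,-1.3600)
o3: d²=85 > ρ²=56 → inactive
o4: d²=41 ≤ ρ²=56; F_rep = 34·(4,5)/41² = (0.0809,0.1011)
F = F_att + ΣF_rep = (-8.4491,9.9911)
p' = p + 1/5·F = (8.3102,-0.0018)

Fx=-8.4491 Fy=9.9911 x'=8.3102 y'=-0.0018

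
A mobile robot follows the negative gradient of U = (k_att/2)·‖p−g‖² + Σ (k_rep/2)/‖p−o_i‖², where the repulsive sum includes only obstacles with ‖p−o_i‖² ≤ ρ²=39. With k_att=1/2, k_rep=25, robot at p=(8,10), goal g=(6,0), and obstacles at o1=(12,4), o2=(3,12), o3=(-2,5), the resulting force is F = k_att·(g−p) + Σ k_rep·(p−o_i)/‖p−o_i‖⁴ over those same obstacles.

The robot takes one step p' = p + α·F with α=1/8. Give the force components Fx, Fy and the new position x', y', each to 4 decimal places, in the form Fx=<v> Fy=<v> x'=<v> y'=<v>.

F_att = 1/2·(g−p) = 1/2·(-2,-10) = (-1.0000,-5.0000)
o1: d²=52 > ρ²=39 → inactive
o2: d²=29 ≤ ρ²=39; F_rep = 25·(5,-2)/29² = (0.1486,-0.0595)
o3: d²=125 > ρ²=39 → inactive
F = F_att + ΣF_rep = (-0.8514,-5.0595)
p' = p + 1/8·F = (7.8936,9.3676)

Fx=-0.8514 Fy=-5.0595 x'=7.8936 y'=9.3676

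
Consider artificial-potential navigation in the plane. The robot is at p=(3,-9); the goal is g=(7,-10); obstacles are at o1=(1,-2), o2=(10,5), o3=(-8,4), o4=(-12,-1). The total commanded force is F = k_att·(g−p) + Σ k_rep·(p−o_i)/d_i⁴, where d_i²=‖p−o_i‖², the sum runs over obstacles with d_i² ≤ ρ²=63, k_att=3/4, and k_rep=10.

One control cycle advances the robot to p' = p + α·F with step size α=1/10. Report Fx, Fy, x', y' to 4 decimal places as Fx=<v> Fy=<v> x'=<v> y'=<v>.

Fx=3.0071 Fy=-0.7749 x'=3.3007 y'=-9.0775

F_att = 3/4·(g−p) = 3/4·(4,-1) = (3.0000,-0.7500)
o1: d²=53 ≤ ρ²=63; F_rep = 10·(2,-7)/53² = (0.0071,-0.0249)
o2: d²=245 > ρ²=63 → inactive
o3: d²=290 > ρ²=63 → inactive
o4: d²=289 > ρ²=63 → inactive
F = F_att + ΣF_rep = (3.0071,-0.7749)
p' = p + 1/10·F = (3.3007,-9.0775)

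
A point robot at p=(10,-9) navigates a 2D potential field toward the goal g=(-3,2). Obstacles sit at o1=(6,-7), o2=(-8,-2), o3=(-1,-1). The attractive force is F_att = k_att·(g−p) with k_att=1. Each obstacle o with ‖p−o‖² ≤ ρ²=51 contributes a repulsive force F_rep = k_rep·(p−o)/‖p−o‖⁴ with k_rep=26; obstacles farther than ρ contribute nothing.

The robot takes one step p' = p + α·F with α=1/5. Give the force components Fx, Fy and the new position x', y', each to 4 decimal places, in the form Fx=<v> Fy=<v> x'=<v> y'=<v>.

Fx=-12.7400 Fy=10.8700 x'=7.4520 y'=-6.8260

F_att = 1·(g−p) = 1·(-13,11) = (-13.0000,11.0000)
o1: d²=20 ≤ ρ²=51; F_rep = 26·(4,-2)/20² = (0.2600,-0.1300)
o2: d²=373 > ρ²=51 → inactive
o3: d²=185 > ρ²=51 → inactive
F = F_att + ΣF_rep = (-12.7400,10.8700)
p' = p + 1/5·F = (7.4520,-6.8260)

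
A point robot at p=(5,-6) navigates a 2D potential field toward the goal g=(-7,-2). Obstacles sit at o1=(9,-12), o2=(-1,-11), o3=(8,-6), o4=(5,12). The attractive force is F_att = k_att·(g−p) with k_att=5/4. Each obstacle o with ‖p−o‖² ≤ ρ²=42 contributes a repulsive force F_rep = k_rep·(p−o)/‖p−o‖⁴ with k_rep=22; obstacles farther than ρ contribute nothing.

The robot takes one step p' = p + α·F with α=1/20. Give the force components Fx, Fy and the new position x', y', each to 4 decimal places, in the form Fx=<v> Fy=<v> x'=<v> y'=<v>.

Fx=-15.8148 Fy=5.0000 x'=4.2093 y'=-5.7500

F_att = 5/4·(g−p) = 5/4·(-12,4) = (-15.0000,5.0000)
o1: d²=52 > ρ²=42 → inactive
o2: d²=61 > ρ²=42 → inactive
o3: d²=9 ≤ ρ²=42; F_rep = 22·(-3,0)/9² = (-0.8148,0.0000)
o4: d²=324 > ρ²=42 → inactive
F = F_att + ΣF_rep = (-15.8148,5.0000)
p' = p + 1/20·F = (4.2093,-5.7500)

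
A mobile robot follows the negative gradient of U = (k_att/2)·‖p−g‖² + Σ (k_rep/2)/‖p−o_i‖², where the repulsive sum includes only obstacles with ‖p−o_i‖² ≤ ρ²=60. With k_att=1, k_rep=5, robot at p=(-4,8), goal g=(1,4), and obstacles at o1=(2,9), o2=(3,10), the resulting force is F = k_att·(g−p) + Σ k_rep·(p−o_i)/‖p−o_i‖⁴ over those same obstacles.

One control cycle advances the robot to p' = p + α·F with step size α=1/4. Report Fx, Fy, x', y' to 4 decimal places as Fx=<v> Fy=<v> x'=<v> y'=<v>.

Fx=4.9656 Fy=-4.0072 x'=-2.7586 y'=6.9982

F_att = 1·(g−p) = 1·(5,-4) = (5.0000,-4.0000)
o1: d²=37 ≤ ρ²=60; F_rep = 5·(-6,-1)/37² = (-0.0219,-0.0037)
o2: d²=53 ≤ ρ²=60; F_rep = 5·(-7,-2)/53² = (-0.0125,-0.0036)
F = F_att + ΣF_rep = (4.9656,-4.0072)
p' = p + 1/4·F = (-2.7586,6.9982)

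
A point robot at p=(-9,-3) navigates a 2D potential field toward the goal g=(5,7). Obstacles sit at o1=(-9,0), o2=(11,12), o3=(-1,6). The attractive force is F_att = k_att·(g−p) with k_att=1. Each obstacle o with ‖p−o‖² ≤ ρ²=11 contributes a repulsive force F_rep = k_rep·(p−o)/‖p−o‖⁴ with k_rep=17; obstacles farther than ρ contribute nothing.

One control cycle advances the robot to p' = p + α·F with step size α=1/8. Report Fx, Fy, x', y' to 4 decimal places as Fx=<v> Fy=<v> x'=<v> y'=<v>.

F_att = 1·(g−p) = 1·(14,10) = (14.0000,10.0000)
o1: d²=9 ≤ ρ²=11; F_rep = 17·(0,-3)/9² = (0.0000,-0.6296)
o2: d²=625 > ρ²=11 → inactive
o3: d²=145 > ρ²=11 → inactive
F = F_att + ΣF_rep = (14.0000,9.3704)
p' = p + 1/8·F = (-7.2500,-1.8287)

Fx=14.0000 Fy=9.3704 x'=-7.2500 y'=-1.8287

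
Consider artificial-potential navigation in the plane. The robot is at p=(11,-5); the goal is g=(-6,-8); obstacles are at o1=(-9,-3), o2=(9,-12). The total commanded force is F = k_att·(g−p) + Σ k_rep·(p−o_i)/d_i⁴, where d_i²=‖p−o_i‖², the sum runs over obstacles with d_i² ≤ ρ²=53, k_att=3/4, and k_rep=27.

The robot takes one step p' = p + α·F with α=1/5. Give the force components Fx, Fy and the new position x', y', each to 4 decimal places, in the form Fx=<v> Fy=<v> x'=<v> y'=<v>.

F_att = 3/4·(g−p) = 3/4·(-17,-3) = (-12.7500,-2.2500)
o1: d²=404 > ρ²=53 → inactive
o2: d²=53 ≤ ρ²=53; F_rep = 27·(2,7)/53² = (0.0192,0.0673)
F = F_att + ΣF_rep = (-12.7308,-2.1827)
p' = p + 1/5·F = (8.4538,-5.4365)

Fx=-12.7308 Fy=-2.1827 x'=8.4538 y'=-5.4365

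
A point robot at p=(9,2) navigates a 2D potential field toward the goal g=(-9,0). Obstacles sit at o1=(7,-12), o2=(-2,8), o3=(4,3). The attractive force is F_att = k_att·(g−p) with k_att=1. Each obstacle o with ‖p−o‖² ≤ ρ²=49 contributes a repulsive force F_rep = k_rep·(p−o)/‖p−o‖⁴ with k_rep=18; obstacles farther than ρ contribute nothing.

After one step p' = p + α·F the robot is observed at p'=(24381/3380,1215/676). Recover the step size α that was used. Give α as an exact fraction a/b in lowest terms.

F_att = 1·(g−p) = 1·(-18,-2) = (-18.0000,-2.0000)
o1: d²=200 > ρ²=49 → inactive
o2: d²=157 > ρ²=49 → inactive
o3: d²=26 ≤ ρ²=49; F_rep = 18·(5,-1)/26² = (0.1331,-0.0266)
F = F_att + ΣF_rep = (-17.8669,-2.0266)
Δp = p'−p = (-1.7867,-0.2027); α = Δx/Fx = (-6039/3380) / (-6039/338) = 1/10
check: Δy/Fy = (-137/676) / (-685/338) = 1/10 ✓

α = 1/10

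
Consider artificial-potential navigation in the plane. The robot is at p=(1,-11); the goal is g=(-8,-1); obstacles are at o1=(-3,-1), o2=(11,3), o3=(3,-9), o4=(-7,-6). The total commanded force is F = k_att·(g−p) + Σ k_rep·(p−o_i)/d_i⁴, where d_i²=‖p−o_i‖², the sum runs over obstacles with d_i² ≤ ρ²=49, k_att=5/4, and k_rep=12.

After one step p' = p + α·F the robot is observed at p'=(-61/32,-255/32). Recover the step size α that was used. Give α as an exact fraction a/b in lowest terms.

α = 1/4

F_att = 5/4·(g−p) = 5/4·(-9,10) = (-11.2500,12.5000)
o1: d²=116 > ρ²=49 → inactive
o2: d²=296 > ρ²=49 → inactive
o3: d²=8 ≤ ρ²=49; F_rep = 12·(-2,-2)/8² = (-0.3750,-0.3750)
o4: d²=89 > ρ²=49 → inactive
F = F_att + ΣF_rep = (-11.6250,12.1250)
Δp = p'−p = (-2.9062,3.0312); α = Δx/Fx = (-93/32) / (-93/8) = 1/4
check: Δy/Fy = (97/32) / (97/8) = 1/4 ✓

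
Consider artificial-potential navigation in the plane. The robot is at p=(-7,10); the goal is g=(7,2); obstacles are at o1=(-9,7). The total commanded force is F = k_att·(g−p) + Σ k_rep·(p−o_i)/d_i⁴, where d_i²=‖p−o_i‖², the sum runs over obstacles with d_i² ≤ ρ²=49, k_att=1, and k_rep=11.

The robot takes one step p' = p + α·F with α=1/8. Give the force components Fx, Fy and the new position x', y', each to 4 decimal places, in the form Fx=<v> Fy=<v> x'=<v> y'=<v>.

Fx=14.1302 Fy=-7.8047 x'=-5.2337 y'=9.0244

F_att = 1·(g−p) = 1·(14,-8) = (14.0000,-8.0000)
o1: d²=13 ≤ ρ²=49; F_rep = 11·(2,3)/13² = (0.1302,0.1953)
F = F_att + ΣF_rep = (14.1302,-7.8047)
p' = p + 1/8·F = (-5.2337,9.0244)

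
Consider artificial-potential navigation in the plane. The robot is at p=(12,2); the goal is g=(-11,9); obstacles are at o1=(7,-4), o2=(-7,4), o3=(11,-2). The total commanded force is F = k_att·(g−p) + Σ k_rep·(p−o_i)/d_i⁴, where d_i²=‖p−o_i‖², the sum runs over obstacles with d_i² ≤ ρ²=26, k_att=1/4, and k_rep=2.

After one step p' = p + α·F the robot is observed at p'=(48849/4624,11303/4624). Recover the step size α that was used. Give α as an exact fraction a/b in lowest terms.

F_att = 1/4·(g−p) = 1/4·(-23,7) = (-5.7500,1.7500)
o1: d²=61 > ρ²=26 → inactive
o2: d²=365 > ρ²=26 → inactive
o3: d²=17 ≤ ρ²=26; F_rep = 2·(1,4)/17² = (0.0069,0.0277)
F = F_att + ΣF_rep = (-5.7431,1.7777)
Δp = p'−p = (-1.4358,0.4444); α = Δx/Fx = (-6639/4624) / (-6639/1156) = 1/4
check: Δy/Fy = (2055/4624) / (2055/1156) = 1/4 ✓

α = 1/4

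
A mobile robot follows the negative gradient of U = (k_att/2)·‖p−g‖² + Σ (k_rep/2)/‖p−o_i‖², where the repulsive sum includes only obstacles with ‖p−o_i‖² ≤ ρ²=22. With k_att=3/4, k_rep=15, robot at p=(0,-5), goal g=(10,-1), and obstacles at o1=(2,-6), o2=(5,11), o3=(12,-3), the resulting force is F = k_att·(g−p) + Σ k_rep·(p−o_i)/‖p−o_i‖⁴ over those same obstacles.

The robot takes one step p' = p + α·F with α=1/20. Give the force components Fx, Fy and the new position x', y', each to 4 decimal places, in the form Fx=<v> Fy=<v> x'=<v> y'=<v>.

F_att = 3/4·(g−p) = 3/4·(10,4) = (7.5000,3.0000)
o1: d²=5 ≤ ρ²=22; F_rep = 15·(-2,1)/5² = (-1.2000,0.6000)
o2: d²=281 > ρ²=22 → inactive
o3: d²=148 > ρ²=22 → inactive
F = F_att + ΣF_rep = (6.3000,3.6000)
p' = p + 1/20·F = (0.3150,-4.8200)

Fx=6.3000 Fy=3.6000 x'=0.3150 y'=-4.8200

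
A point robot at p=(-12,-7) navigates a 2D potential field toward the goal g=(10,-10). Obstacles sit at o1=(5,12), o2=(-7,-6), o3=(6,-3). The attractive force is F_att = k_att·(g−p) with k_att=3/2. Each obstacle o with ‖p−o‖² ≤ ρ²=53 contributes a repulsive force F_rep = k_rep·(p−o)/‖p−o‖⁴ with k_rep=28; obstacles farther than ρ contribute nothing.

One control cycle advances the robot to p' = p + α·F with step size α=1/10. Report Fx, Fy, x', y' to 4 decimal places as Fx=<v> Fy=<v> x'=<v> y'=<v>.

Fx=32.7929 Fy=-4.5414 x'=-8.7207 y'=-7.4541

F_att = 3/2·(g−p) = 3/2·(22,-3) = (33.0000,-4.5000)
o1: d²=650 > ρ²=53 → inactive
o2: d²=26 ≤ ρ²=53; F_rep = 28·(-5,-1)/26² = (-0.2071,-0.0414)
o3: d²=340 > ρ²=53 → inactive
F = F_att + ΣF_rep = (32.7929,-4.5414)
p' = p + 1/10·F = (-8.7207,-7.4541)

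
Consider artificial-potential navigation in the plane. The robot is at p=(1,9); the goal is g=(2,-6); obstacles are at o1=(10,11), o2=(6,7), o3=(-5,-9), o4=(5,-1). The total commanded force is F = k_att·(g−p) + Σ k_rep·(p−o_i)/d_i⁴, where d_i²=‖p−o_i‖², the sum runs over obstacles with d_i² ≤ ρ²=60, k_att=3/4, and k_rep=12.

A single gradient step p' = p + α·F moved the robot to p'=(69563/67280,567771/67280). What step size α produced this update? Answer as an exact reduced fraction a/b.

F_att = 3/4·(g−p) = 3/4·(1,-15) = (0.7500,-11.2500)
o1: d²=85 > ρ²=60 → inactive
o2: d²=29 ≤ ρ²=60; F_rep = 12·(-5,2)/29² = (-0.0713,0.0285)
o3: d²=360 > ρ²=60 → inactive
o4: d²=116 > ρ²=60 → inactive
F = F_att + ΣF_rep = (0.6787,-11.2215)
Δp = p'−p = (0.0339,-0.5611); α = Δx/Fx = (2283/67280) / (2283/3364) = 1/20
check: Δy/Fy = (-37749/67280) / (-37749/3364) = 1/20 ✓

α = 1/20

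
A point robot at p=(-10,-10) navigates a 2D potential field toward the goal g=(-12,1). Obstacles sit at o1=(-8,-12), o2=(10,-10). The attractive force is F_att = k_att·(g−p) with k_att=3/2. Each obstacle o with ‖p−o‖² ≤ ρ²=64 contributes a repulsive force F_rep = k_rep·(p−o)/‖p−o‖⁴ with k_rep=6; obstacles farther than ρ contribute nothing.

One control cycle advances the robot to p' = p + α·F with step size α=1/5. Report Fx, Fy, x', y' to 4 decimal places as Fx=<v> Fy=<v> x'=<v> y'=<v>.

F_att = 3/2·(g−p) = 3/2·(-2,11) = (-3.0000,16.5000)
o1: d²=8 ≤ ρ²=64; F_rep = 6·(-2,2)/8² = (-0.1875,0.1875)
o2: d²=400 > ρ²=64 → inactive
F = F_att + ΣF_rep = (-3.1875,16.6875)
p' = p + 1/5·F = (-10.6375,-6.6625)

Fx=-3.1875 Fy=16.6875 x'=-10.6375 y'=-6.6625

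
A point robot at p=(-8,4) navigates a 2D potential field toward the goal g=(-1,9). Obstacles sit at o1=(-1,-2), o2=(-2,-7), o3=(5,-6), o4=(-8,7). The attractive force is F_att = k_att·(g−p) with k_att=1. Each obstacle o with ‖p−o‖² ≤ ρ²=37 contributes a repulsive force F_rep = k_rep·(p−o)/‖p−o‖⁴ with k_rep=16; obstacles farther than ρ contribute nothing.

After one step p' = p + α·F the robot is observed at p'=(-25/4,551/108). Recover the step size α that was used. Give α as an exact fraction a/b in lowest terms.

F_att = 1·(g−p) = 1·(7,5) = (7.0000,5.0000)
o1: d²=85 > ρ²=37 → inactive
o2: d²=157 > ρ²=37 → inactive
o3: d²=269 > ρ²=37 → inactive
o4: d²=9 ≤ ρ²=37; F_rep = 16·(0,-3)/9² = (0.0000,-0.5926)
F = F_att + ΣF_rep = (7.0000,4.4074)
Δp = p'−p = (1.7500,1.1019); α = Δx/Fx = (7/4) / (7) = 1/4
check: Δy/Fy = (119/108) / (119/27) = 1/4 ✓

α = 1/4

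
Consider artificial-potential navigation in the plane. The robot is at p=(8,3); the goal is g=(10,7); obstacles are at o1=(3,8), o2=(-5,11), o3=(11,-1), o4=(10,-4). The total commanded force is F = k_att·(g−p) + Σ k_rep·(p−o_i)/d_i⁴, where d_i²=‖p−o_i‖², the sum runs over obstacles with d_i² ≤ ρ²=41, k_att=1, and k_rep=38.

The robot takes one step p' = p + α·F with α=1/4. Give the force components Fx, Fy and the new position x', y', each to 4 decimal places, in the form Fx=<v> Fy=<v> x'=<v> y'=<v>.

Fx=1.8176 Fy=4.2432 x'=8.4544 y'=4.0608

F_att = 1·(g−p) = 1·(2,4) = (2.0000,4.0000)
o1: d²=50 > ρ²=41 → inactive
o2: d²=233 > ρ²=41 → inactive
o3: d²=25 ≤ ρ²=41; F_rep = 38·(-3,4)/25² = (-0.1824,0.2432)
o4: d²=53 > ρ²=41 → inactive
F = F_att + ΣF_rep = (1.8176,4.2432)
p' = p + 1/4·F = (8.4544,4.0608)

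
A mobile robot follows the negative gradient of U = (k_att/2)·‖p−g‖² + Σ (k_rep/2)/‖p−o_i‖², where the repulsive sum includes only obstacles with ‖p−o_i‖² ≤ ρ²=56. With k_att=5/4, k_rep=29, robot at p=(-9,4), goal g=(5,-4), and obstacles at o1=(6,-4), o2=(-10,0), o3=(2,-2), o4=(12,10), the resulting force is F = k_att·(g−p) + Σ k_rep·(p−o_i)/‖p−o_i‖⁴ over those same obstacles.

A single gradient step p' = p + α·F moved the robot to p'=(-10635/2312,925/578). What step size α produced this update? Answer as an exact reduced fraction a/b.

F_att = 5/4·(g−p) = 5/4·(14,-8) = (17.5000,-10.0000)
o1: d²=289 > ρ²=56 → inactive
o2: d²=17 ≤ ρ²=56; F_rep = 29·(1,4)/17² = (0.1003,0.4014)
o3: d²=157 > ρ²=56 → inactive
o4: d²=477 > ρ²=56 → inactive
F = F_att + ΣF_rep = (17.6003,-9.5986)
Δp = p'−p = (4.4001,-2.3997); α = Δx/Fx = (10173/2312) / (10173/578) = 1/4
check: Δy/Fy = (-1387/578) / (-2774/289) = 1/4 ✓

α = 1/4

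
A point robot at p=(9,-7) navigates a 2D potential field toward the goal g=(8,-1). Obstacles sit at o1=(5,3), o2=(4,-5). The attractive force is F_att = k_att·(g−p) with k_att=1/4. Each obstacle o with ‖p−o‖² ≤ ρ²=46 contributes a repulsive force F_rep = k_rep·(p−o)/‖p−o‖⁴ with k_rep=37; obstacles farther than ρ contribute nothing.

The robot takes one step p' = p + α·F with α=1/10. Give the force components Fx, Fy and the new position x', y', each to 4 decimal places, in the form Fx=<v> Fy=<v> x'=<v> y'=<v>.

Fx=-0.0300 Fy=1.4120 x'=8.9970 y'=-6.8588

F_att = 1/4·(g−p) = 1/4·(-1,6) = (-0.2500,1.5000)
o1: d²=116 > ρ²=46 → inactive
o2: d²=29 ≤ ρ²=46; F_rep = 37·(5,-2)/29² = (0.2200,-0.0880)
F = F_att + ΣF_rep = (-0.0300,1.4120)
p' = p + 1/10·F = (8.9970,-6.8588)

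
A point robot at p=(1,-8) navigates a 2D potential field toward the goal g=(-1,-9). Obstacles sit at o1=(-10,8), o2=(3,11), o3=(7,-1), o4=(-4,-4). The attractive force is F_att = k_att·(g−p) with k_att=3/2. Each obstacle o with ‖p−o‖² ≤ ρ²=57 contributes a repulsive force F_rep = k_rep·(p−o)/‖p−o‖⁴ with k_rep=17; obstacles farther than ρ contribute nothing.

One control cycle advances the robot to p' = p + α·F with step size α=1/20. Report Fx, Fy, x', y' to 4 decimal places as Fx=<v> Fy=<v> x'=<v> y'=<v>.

F_att = 3/2·(g−p) = 3/2·(-2,-1) = (-3.0000,-1.5000)
o1: d²=377 > ρ²=57 → inactive
o2: d²=365 > ρ²=57 → inactive
o3: d²=85 > ρ²=57 → inactive
o4: d²=41 ≤ ρ²=57; F_rep = 17·(5,-4)/41² = (0.0506,-0.0405)
F = F_att + ΣF_rep = (-2.9494,-1.5405)
p' = p + 1/20·F = (0.8525,-8.0770)

Fx=-2.9494 Fy=-1.5405 x'=0.8525 y'=-8.0770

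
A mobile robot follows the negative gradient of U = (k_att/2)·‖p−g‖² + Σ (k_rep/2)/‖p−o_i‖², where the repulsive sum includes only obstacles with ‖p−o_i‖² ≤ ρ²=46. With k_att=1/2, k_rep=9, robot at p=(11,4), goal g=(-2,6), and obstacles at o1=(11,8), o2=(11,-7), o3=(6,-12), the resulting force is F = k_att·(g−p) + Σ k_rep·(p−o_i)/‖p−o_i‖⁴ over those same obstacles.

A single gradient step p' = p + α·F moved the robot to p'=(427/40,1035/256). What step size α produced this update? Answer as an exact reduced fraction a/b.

F_att = 1/2·(g−p) = 1/2·(-13,2) = (-6.5000,1.0000)
o1: d²=16 ≤ ρ²=46; F_rep = 9·(0,-4)/16² = (0.0000,-0.1406)
o2: d²=121 > ρ²=46 → inactive
o3: d²=281 > ρ²=46 → inactive
F = F_att + ΣF_rep = (-6.5000,0.8594)
Δp = p'−p = (-0.3250,0.0430); α = Δx/Fx = (-13/40) / (-13/2) = 1/20
check: Δy/Fy = (11/256) / (55/64) = 1/20 ✓

α = 1/20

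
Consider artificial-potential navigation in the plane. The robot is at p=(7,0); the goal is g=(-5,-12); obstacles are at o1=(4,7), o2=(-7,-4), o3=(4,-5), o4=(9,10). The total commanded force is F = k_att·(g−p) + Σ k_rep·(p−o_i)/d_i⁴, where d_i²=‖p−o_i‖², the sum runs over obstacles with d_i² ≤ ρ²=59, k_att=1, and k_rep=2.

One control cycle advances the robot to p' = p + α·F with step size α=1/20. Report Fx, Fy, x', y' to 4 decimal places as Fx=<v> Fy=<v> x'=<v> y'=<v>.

Fx=-11.9930 Fy=-11.9955 x'=6.4003 y'=-0.5998

F_att = 1·(g−p) = 1·(-12,-12) = (-12.0000,-12.0000)
o1: d²=58 ≤ ρ²=59; F_rep = 2·(3,-7)/58² = (0.0018,-0.0042)
o2: d²=212 > ρ²=59 → inactive
o3: d²=34 ≤ ρ²=59; F_rep = 2·(3,5)/34² = (0.0052,0.0087)
o4: d²=104 > ρ²=59 → inactive
F = F_att + ΣF_rep = (-11.9930,-11.9955)
p' = p + 1/20·F = (6.4003,-0.5998)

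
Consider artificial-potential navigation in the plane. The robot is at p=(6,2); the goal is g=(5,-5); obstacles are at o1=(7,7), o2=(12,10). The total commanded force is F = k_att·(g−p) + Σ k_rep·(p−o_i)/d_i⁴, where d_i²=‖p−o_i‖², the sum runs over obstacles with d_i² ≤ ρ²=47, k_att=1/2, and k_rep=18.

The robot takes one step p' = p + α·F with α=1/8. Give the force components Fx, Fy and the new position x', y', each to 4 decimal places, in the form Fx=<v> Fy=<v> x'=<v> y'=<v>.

Fx=-0.5266 Fy=-3.6331 x'=5.9342 y'=1.5459

F_att = 1/2·(g−p) = 1/2·(-1,-7) = (-0.5000,-3.5000)
o1: d²=26 ≤ ρ²=47; F_rep = 18·(-1,-5)/26² = (-0.0266,-0.1331)
o2: d²=100 > ρ²=47 → inactive
F = F_att + ΣF_rep = (-0.5266,-3.6331)
p' = p + 1/8·F = (5.9342,1.5459)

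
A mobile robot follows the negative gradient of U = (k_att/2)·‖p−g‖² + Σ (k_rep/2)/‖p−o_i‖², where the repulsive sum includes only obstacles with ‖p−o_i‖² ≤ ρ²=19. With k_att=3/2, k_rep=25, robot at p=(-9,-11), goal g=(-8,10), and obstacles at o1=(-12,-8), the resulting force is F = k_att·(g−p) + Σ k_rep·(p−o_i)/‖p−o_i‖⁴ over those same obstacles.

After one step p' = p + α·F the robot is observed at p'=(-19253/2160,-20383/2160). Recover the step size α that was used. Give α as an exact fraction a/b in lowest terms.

F_att = 3/2·(g−p) = 3/2·(1,21) = (1.5000,31.5000)
o1: d²=18 ≤ ρ²=19; F_rep = 25·(3,-3)/18² = (0.2315,-0.2315)
F = F_att + ΣF_rep = (1.7315,31.2685)
Δp = p'−p = (0.0866,1.5634); α = Δx/Fx = (187/2160) / (187/108) = 1/20
check: Δy/Fy = (3377/2160) / (3377/108) = 1/20 ✓

α = 1/20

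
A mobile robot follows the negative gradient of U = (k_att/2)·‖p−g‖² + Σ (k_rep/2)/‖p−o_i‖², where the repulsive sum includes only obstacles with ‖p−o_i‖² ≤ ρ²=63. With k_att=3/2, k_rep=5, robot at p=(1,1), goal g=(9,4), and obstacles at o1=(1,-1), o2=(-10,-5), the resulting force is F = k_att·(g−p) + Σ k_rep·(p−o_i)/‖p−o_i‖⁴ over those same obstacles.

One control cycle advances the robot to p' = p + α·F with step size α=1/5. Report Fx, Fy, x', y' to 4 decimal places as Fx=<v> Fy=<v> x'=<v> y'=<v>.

F_att = 3/2·(g−p) = 3/2·(8,3) = (12.0000,4.5000)
o1: d²=4 ≤ ρ²=63; F_rep = 5·(0,2)/4² = (0.0000,0.6250)
o2: d²=157 > ρ²=63 → inactive
F = F_att + ΣF_rep = (12.0000,5.1250)
p' = p + 1/5·F = (3.4000,2.0250)

Fx=12.0000 Fy=5.1250 x'=3.4000 y'=2.0250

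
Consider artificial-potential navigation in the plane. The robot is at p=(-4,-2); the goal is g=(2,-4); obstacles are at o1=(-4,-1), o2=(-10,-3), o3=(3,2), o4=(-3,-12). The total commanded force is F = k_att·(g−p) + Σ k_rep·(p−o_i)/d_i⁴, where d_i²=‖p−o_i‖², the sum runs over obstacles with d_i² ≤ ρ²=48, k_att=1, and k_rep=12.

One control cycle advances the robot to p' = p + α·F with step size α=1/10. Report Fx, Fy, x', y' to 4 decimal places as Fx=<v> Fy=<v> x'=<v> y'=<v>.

F_att = 1·(g−p) = 1·(6,-2) = (6.0000,-2.0000)
o1: d²=1 ≤ ρ²=48; F_rep = 12·(0,-1)/1² = (0.0000,-12.0000)
o2: d²=37 ≤ ρ²=48; F_rep = 12·(6,1)/37² = (0.0526,0.0088)
o3: d²=65 > ρ²=48 → inactive
o4: d²=101 > ρ²=48 → inactive
F = F_att + ΣF_rep = (6.0526,-13.9912)
p' = p + 1/10·F = (-3.3947,-3.3991)

Fx=6.0526 Fy=-13.9912 x'=-3.3947 y'=-3.3991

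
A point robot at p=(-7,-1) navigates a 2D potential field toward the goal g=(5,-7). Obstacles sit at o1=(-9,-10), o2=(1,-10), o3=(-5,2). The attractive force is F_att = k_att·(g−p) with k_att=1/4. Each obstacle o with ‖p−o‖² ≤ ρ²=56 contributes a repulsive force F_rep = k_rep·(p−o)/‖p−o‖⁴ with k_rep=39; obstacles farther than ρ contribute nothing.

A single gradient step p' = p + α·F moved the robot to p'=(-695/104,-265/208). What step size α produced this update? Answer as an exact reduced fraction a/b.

F_att = 1/4·(g−p) = 1/4·(12,-6) = (3.0000,-1.5000)
o1: d²=85 > ρ²=56 → inactive
o2: d²=145 > ρ²=56 → inactive
o3: d²=13 ≤ ρ²=56; F_rep = 39·(-2,-3)/13² = (-0.4615,-0.6923)
F = F_att + ΣF_rep = (2.5385,-2.1923)
Δp = p'−p = (0.3173,-0.2740); α = Δx/Fx = (33/104) / (33/13) = 1/8
check: Δy/Fy = (-57/208) / (-57/26) = 1/8 ✓

α = 1/8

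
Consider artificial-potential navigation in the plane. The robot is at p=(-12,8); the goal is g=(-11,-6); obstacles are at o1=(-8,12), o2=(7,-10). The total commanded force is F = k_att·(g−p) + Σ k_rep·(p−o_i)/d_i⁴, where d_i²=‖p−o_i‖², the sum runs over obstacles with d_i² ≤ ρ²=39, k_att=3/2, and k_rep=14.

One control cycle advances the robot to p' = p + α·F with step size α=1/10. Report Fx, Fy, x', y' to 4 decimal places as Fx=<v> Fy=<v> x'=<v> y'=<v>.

Fx=1.4453 Fy=-21.0547 x'=-11.8555 y'=5.8945

F_att = 3/2·(g−p) = 3/2·(1,-14) = (1.5000,-21.0000)
o1: d²=32 ≤ ρ²=39; F_rep = 14·(-4,-4)/32² = (-0.0547,-0.0547)
o2: d²=685 > ρ²=39 → inactive
F = F_att + ΣF_rep = (1.4453,-21.0547)
p' = p + 1/10·F = (-11.8555,5.8945)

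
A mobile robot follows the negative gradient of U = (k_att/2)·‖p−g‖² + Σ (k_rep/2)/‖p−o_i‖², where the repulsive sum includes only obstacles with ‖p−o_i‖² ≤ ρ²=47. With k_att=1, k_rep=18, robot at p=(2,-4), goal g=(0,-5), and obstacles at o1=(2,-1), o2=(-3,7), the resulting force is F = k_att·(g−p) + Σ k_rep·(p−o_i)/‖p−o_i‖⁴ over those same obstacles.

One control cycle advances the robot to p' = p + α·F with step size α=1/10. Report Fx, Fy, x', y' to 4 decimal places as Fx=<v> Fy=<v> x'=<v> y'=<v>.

F_att = 1·(g−p) = 1·(-2,-1) = (-2.0000,-1.0000)
o1: d²=9 ≤ ρ²=47; F_rep = 18·(0,-3)/9² = (0.0000,-0.6667)
o2: d²=146 > ρ²=47 → inactive
F = F_att + ΣF_rep = (-2.0000,-1.6667)
p' = p + 1/10·F = (1.8000,-4.1667)

Fx=-2.0000 Fy=-1.6667 x'=1.8000 y'=-4.1667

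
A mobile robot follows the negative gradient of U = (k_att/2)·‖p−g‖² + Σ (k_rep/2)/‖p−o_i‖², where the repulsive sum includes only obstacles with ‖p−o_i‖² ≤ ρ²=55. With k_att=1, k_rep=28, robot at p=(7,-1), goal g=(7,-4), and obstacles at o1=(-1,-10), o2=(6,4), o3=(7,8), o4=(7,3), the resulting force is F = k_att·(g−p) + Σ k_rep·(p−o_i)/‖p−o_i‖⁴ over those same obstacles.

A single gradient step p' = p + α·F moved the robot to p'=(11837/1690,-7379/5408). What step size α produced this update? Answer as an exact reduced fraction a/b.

F_att = 1·(g−p) = 1·(0,-3) = (0.0000,-3.0000)
o1: d²=145 > ρ²=55 → inactive
o2: d²=26 ≤ ρ²=55; F_rep = 28·(1,-5)/26² = (0.0414,-0.2071)
o3: d²=81 > ρ²=55 → inactive
o4: d²=16 ≤ ρ²=55; F_rep = 28·(0,-4)/16² = (0.0000,-0.4375)
F = F_att + ΣF_rep = (0.0414,-3.6446)
Δp = p'−p = (0.0041,-0.3645); α = Δx/Fx = (7/1690) / (7/169) = 1/10
check: Δy/Fy = (-1971/5408) / (-9855/2704) = 1/10 ✓

α = 1/10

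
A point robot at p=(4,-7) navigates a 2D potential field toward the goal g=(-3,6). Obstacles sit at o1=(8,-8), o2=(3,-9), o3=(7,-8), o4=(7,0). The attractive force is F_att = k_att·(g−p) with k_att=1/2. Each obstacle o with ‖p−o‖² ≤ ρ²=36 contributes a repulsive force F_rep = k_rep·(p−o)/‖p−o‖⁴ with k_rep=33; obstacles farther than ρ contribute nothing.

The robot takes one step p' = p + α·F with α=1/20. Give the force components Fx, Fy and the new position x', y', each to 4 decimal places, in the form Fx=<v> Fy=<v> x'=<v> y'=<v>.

Fx=-3.6267 Fy=9.5842 x'=3.8187 y'=-6.5208

F_att = 1/2·(g−p) = 1/2·(-7,13) = (-3.5000,6.5000)
o1: d²=17 ≤ ρ²=36; F_rep = 33·(-4,1)/17² = (-0.4567,0.1142)
o2: d²=5 ≤ ρ²=36; F_rep = 33·(1,2)/5² = (1.3200,2.6400)
o3: d²=10 ≤ ρ²=36; F_rep = 33·(-3,1)/10² = (-0.9900,0.3300)
o4: d²=58 > ρ²=36 → inactive
F = F_att + ΣF_rep = (-3.6267,9.5842)
p' = p + 1/20·F = (3.8187,-6.5208)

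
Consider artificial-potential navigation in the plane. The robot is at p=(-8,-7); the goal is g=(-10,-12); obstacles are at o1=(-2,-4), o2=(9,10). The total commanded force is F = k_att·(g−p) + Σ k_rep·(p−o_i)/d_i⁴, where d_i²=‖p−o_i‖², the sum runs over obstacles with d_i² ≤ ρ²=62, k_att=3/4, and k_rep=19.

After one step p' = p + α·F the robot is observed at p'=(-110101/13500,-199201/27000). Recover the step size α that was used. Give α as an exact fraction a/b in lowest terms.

α = 1/10

F_att = 3/4·(g−p) = 3/4·(-2,-5) = (-1.5000,-3.7500)
o1: d²=45 ≤ ρ²=62; F_rep = 19·(-6,-3)/45² = (-0.0563,-0.0281)
o2: d²=578 > ρ²=62 → inactive
F = F_att + ΣF_rep = (-1.5563,-3.7781)
Δp = p'−p = (-0.1556,-0.3778); α = Δx/Fx = (-2101/13500) / (-2101/1350) = 1/10
check: Δy/Fy = (-10201/27000) / (-10201/2700) = 1/10 ✓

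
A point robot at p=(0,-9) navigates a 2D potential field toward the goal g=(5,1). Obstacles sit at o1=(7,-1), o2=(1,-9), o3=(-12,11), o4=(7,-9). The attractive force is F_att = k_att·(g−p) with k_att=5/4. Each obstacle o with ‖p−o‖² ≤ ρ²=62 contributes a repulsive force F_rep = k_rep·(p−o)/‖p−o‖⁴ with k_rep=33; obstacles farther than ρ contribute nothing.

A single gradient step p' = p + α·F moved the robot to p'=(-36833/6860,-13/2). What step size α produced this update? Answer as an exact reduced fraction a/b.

α = 1/5

F_att = 5/4·(g−p) = 5/4·(5,10) = (6.2500,12.5000)
o1: d²=113 > ρ²=62 → inactive
o2: d²=1 ≤ ρ²=62; F_rep = 33·(-1,0)/1² = (-33.0000,0.0000)
o3: d²=544 > ρ²=62 → inactive
o4: d²=49 ≤ ρ²=62; F_rep = 33·(-7,0)/49² = (-0.0962,0.0000)
F = F_att + ΣF_rep = (-26.8462,12.5000)
Δp = p'−p = (-5.3692,2.5000); α = Δx/Fx = (-36833/6860) / (-36833/1372) = 1/5
check: Δy/Fy = (5/2) / (25/2) = 1/5 ✓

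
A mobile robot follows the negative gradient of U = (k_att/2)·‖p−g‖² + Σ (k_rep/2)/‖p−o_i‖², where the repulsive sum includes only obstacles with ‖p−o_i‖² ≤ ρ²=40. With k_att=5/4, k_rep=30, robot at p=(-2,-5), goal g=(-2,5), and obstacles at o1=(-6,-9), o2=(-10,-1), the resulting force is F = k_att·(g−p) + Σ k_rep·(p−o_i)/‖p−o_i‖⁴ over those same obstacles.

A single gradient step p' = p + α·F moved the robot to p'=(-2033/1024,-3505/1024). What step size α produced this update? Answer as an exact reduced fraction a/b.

α = 1/8

F_att = 5/4·(g−p) = 5/4·(0,10) = (0.0000,12.5000)
o1: d²=32 ≤ ρ²=40; F_rep = 30·(4,4)/32² = (0.1172,0.1172)
o2: d²=80 > ρ²=40 → inactive
F = F_att + ΣF_rep = (0.1172,12.6172)
Δp = p'−p = (0.0146,1.5771); α = Δx/Fx = (15/1024) / (15/128) = 1/8
check: Δy/Fy = (1615/1024) / (1615/128) = 1/8 ✓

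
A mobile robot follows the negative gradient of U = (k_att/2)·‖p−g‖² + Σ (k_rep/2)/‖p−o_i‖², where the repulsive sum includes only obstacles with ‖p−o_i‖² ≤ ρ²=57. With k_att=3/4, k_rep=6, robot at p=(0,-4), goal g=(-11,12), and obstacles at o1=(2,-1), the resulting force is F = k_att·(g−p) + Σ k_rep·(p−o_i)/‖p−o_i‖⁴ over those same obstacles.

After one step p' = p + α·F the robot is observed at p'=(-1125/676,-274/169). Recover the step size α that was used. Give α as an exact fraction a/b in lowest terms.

F_att = 3/4·(g−p) = 3/4·(-11,16) = (-8.2500,12.0000)
o1: d²=13 ≤ ρ²=57; F_rep = 6·(-2,-3)/13² = (-0.0710,-0.1065)
F = F_att + ΣF_rep = (-8.3210,11.8935)
Δp = p'−p = (-1.6642,2.3787); α = Δx/Fx = (-1125/676) / (-5625/676) = 1/5
check: Δy/Fy = (402/169) / (2010/169) = 1/5 ✓

α = 1/5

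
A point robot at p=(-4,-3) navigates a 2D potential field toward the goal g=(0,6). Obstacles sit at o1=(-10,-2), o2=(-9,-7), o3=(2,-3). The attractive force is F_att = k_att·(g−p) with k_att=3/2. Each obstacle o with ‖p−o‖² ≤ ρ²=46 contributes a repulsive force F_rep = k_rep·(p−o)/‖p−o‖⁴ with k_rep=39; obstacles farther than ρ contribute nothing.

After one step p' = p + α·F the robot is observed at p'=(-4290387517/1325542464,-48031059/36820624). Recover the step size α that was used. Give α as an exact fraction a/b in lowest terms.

α = 1/8

F_att = 3/2·(g−p) = 3/2·(4,9) = (6.0000,13.5000)
o1: d²=37 ≤ ρ²=46; F_rep = 39·(6,-1)/37² = (0.1709,-0.0285)
o2: d²=41 ≤ ρ²=46; F_rep = 39·(5,4)/41² = (0.1160,0.0928)
o3: d²=36 ≤ ρ²=46; F_rep = 39·(-6,0)/36² = (-0.1806,0.0000)
F = F_att + ΣF_rep = (6.1064,13.5643)
Δp = p'−p = (0.7633,1.6955); α = Δx/Fx = (1011782339/1325542464) / (1011782339/165692808) = 1/8
check: Δy/Fy = (62430813/36820624) / (62430813/4602578) = 1/8 ✓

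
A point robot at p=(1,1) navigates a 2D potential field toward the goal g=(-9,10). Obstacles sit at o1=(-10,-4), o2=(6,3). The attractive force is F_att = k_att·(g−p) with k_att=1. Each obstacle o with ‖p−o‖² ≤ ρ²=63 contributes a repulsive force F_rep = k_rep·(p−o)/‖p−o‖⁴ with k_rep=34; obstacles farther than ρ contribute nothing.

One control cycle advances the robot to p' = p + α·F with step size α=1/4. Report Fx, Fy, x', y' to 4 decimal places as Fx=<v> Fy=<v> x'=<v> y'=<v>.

F_att = 1·(g−p) = 1·(-10,9) = (-10.0000,9.0000)
o1: d²=146 > ρ²=63 → inactive
o2: d²=29 ≤ ρ²=63; F_rep = 34·(-5,-2)/29² = (-0.2021,-0.0809)
F = F_att + ΣF_rep = (-10.2021,8.9191)
p' = p + 1/4·F = (-1.5505,3.2298)

Fx=-10.2021 Fy=8.9191 x'=-1.5505 y'=3.2298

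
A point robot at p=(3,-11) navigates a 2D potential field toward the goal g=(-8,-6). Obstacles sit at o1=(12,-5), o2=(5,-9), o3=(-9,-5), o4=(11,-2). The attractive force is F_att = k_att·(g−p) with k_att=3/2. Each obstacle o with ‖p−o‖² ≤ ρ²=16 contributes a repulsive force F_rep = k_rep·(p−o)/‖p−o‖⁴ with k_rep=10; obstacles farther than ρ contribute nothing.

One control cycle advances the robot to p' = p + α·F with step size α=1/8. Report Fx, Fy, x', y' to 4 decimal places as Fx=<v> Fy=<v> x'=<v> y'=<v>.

F_att = 3/2·(g−p) = 3/2·(-11,5) = (-16.5000,7.5000)
o1: d²=117 > ρ²=16 → inactive
o2: d²=8 ≤ ρ²=16; F_rep = 10·(-2,-2)/8² = (-0.3125,-0.3125)
o3: d²=180 > ρ²=16 → inactive
o4: d²=145 > ρ²=16 → inactive
F = F_att + ΣF_rep = (-16.8125,7.1875)
p' = p + 1/8·F = (0.8984,-10.1016)

Fx=-16.8125 Fy=7.1875 x'=0.8984 y'=-10.1016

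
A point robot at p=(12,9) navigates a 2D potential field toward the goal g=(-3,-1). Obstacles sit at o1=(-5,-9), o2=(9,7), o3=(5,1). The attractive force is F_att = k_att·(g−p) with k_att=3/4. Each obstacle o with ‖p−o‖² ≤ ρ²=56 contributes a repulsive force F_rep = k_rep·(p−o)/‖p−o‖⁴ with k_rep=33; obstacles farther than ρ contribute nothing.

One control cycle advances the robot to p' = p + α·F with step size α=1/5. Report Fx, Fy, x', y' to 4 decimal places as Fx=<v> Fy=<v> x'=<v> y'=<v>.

F_att = 3/4·(g−p) = 3/4·(-15,-10) = (-11.2500,-7.5000)
o1: d²=613 > ρ²=56 → inactive
o2: d²=13 ≤ ρ²=56; F_rep = 33·(3,2)/13² = (0.5858,0.3905)
o3: d²=113 > ρ²=56 → inactive
F = F_att + ΣF_rep = (-10.6642,-7.1095)
p' = p + 1/5·F = (9.8672,7.5781)

Fx=-10.6642 Fy=-7.1095 x'=9.8672 y'=7.5781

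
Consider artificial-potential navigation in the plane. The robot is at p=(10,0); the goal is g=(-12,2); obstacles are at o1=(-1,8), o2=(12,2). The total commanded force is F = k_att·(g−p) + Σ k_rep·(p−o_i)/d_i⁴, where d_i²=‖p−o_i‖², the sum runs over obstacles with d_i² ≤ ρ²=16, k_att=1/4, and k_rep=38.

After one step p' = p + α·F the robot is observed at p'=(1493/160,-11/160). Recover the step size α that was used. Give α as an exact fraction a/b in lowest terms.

α = 1/10

F_att = 1/4·(g−p) = 1/4·(-22,2) = (-5.5000,0.5000)
o1: d²=185 > ρ²=16 → inactive
o2: d²=8 ≤ ρ²=16; F_rep = 38·(-2,-2)/8² = (-1.1875,-1.1875)
F = F_att + ΣF_rep = (-6.6875,-0.6875)
Δp = p'−p = (-0.6687,-0.0688); α = Δx/Fx = (-107/160) / (-107/16) = 1/10
check: Δy/Fy = (-11/160) / (-11/16) = 1/10 ✓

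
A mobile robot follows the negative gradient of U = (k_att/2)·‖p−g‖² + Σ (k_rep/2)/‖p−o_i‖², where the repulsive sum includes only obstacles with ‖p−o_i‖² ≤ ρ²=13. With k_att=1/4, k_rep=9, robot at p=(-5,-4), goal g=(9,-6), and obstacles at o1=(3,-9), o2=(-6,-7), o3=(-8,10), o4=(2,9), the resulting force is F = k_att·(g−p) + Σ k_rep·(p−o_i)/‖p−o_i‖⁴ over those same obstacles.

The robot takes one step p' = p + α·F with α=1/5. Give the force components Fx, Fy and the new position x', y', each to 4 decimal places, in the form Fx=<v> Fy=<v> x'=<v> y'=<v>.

F_att = 1/4·(g−p) = 1/4·(14,-2) = (3.5000,-0.5000)
o1: d²=89 > ρ²=13 → inactive
o2: d²=10 ≤ ρ²=13; F_rep = 9·(1,3)/10² = (0.0900,0.2700)
o3: d²=205 > ρ²=13 → inactive
o4: d²=218 > ρ²=13 → inactive
F = F_att + ΣF_rep = (3.5900,-0.2300)
p' = p + 1/5·F = (-4.2820,-4.0460)

Fx=3.5900 Fy=-0.2300 x'=-4.2820 y'=-4.0460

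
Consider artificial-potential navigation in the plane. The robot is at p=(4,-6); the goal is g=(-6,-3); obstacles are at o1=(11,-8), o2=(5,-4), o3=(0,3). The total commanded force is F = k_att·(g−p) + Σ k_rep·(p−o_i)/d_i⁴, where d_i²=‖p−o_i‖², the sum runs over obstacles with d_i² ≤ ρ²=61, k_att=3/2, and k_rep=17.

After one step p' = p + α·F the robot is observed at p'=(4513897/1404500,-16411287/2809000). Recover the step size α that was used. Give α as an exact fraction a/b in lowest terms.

α = 1/20

F_att = 3/2·(g−p) = 3/2·(-10,3) = (-15.0000,4.5000)
o1: d²=53 ≤ ρ²=61; F_rep = 17·(-7,2)/53² = (-0.0424,0.0121)
o2: d²=5 ≤ ρ²=61; F_rep = 17·(-1,-2)/5² = (-0.6800,-1.3600)
o3: d²=97 > ρ²=61 → inactive
F = F_att + ΣF_rep = (-15.7224,3.1521)
Δp = p'−p = (-0.7861,0.1576); α = Δx/Fx = (-1104103/1404500) / (-1104103/70225) = 1/20
check: Δy/Fy = (442713/2809000) / (442713/140450) = 1/20 ✓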